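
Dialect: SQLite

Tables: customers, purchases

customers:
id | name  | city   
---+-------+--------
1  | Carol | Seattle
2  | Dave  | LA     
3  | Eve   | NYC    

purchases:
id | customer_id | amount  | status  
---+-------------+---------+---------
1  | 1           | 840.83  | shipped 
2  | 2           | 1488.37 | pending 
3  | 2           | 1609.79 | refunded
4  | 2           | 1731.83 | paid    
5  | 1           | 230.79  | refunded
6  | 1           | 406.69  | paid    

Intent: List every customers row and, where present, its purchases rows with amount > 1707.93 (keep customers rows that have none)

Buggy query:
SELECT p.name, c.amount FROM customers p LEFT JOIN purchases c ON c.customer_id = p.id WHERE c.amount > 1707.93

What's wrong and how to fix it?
Bug: A WHERE condition on the right-hand table after LEFT JOIN drops unmatched parents

Fix: Put 'c.amount > 1707.93' in the JOIN's ON clause instead of WHERE

Corrected query:
SELECT p.name, c.amount FROM customers p LEFT JOIN purchases c ON c.customer_id = p.id AND c.amount > 1707.93

Result:
name  | amount 
------+--------
Carol | NULL   
Dave  | 1731.83
Eve   | NULL   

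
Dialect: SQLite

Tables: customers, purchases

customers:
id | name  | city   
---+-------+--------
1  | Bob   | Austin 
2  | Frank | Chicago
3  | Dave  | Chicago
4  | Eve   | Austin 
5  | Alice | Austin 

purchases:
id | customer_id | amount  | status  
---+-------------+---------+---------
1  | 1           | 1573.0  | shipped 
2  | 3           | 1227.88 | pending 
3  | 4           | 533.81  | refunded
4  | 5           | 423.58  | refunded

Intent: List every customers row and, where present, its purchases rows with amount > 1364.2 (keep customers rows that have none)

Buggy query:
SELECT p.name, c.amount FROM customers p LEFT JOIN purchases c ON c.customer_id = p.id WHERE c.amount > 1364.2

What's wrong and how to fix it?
Bug: Filtering c.amount in WHERE discards the NULL rows produced by LEFT JOIN, turning it into an inner join

Fix: Put 'c.amount > 1364.2' in the JOIN's ON clause instead of WHERE

Corrected query:
SELECT p.name, c.amount FROM customers p LEFT JOIN purchases c ON c.customer_id = p.id AND c.amount > 1364.2

Result:
name  | amount
------+-------
Bob   | 1573  
Frank | NULL  
Dave  | NULL  
Eve   | NULL  
Alice | NULL  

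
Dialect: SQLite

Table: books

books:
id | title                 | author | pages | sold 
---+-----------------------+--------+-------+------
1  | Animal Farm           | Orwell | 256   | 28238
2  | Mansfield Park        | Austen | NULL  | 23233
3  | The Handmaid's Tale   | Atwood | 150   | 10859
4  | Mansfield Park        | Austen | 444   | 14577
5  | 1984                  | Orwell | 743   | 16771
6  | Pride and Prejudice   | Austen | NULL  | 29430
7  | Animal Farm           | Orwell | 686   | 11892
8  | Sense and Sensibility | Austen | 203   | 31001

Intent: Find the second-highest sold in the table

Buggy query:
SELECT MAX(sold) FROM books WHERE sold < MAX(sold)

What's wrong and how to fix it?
Bug: MAX(sold) on the right of the comparison is an aggregate-in-WHERE error

Fix: Compute the overall MAX in a subquery, then take MAX of rows below it

Corrected query:
SELECT MAX(sold) FROM books WHERE sold < (SELECT MAX(sold) FROM books)

Result:
MAX(sold)
---------
29430    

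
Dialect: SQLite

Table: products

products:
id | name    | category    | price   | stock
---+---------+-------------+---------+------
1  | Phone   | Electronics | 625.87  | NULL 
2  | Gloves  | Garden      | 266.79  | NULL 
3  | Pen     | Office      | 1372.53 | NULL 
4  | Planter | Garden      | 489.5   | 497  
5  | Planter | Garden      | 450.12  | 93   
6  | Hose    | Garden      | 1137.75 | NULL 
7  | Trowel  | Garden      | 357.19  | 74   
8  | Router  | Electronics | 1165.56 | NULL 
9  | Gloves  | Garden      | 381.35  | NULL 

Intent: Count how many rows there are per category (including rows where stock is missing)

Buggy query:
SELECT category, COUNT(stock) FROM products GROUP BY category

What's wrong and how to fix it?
Bug: COUNT(stock) skips NULLs, so groups with missing stock are undercounted

Fix: Use COUNT(*) to count all rows regardless of NULL

Corrected query:
SELECT category, COUNT(*) FROM products GROUP BY category

Result:
category    | COUNT(*)
------------+---------
Electronics | 2       
Garden      | 6       
Office      | 1       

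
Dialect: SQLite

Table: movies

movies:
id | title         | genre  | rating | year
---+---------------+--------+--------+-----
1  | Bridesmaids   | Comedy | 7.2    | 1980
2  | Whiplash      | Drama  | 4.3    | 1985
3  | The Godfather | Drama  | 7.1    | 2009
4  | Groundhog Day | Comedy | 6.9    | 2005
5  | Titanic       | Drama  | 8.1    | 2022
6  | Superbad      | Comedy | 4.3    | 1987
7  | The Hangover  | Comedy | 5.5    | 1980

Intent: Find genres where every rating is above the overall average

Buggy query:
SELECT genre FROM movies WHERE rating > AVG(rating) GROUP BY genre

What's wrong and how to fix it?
Bug: WHERE evaluates per row before aggregation, so AVG() is unavailable

Fix: Use a subquery for AVG and a HAVING MIN(...) filter so the condition holds for every row in the group

Corrected query:
SELECT genre FROM movies GROUP BY genre HAVING MIN(rating) > (SELECT AVG(rating) FROM movies)

Result:
(no rows)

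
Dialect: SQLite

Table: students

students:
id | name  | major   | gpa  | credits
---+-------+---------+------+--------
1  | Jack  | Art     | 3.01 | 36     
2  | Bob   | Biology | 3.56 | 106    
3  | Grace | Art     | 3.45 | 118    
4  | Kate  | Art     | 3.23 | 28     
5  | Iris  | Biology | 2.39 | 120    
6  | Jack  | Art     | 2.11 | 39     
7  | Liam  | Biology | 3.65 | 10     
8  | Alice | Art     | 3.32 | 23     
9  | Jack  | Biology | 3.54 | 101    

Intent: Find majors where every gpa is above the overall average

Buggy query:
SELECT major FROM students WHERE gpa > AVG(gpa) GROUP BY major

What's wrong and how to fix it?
Bug: WHERE evaluates per row before aggregation, so AVG() is unavailable

Fix: Use a subquery for AVG and a HAVING MIN(...) filter so the condition holds for every row in the group

Corrected query:
SELECT major FROM students GROUP BY major HAVING MIN(gpa) > (SELECT AVG(gpa) FROM students)

Result:
(no rows)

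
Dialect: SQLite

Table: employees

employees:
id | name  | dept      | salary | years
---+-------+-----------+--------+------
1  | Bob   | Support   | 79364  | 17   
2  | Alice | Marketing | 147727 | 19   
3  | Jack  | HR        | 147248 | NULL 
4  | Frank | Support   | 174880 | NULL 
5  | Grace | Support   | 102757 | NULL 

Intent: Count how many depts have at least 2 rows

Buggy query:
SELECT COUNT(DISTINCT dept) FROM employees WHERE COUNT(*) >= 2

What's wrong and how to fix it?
Bug: WHERE filters individual rows, not groups, so a group-level COUNT is invalid there

Fix: Group first with HAVING COUNT(*) >= 2, then COUNT the resulting groups

Corrected query:
SELECT COUNT(*) FROM (SELECT dept FROM employees GROUP BY dept HAVING COUNT(*) >= 2)

Result:
COUNT(*)
--------
1       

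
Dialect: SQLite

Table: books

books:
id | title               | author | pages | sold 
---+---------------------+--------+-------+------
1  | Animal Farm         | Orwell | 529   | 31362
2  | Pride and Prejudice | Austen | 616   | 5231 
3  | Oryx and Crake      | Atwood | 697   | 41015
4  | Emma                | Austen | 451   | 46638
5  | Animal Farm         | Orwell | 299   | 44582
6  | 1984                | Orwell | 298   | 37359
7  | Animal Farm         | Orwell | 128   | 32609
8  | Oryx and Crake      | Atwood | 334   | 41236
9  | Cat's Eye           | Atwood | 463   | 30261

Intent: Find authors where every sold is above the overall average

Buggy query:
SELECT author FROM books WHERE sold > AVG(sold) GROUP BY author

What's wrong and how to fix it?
Bug: WHERE evaluates per row before aggregation, so AVG() is unavailable

Fix: Compute the overall average in a scalar subquery and compare each group's MIN against it in HAVING

Corrected query:
SELECT author FROM books GROUP BY author HAVING MIN(sold) > (SELECT AVG(sold) FROM books)

Result:
(no rows)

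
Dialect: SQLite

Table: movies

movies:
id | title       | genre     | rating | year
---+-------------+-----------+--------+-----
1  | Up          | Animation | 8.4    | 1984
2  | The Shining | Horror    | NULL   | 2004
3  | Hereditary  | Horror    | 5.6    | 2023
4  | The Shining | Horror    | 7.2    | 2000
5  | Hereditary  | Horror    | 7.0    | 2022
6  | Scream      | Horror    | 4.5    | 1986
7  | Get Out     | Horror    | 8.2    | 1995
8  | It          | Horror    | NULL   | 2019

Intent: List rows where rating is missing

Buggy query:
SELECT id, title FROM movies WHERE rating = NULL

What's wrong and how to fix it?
Bug: Comparing to NULL with '=' never matches; NULL = NULL is unknown, not true

Fix: Use IS NULL to test for NULL

Corrected query:
SELECT id, title FROM movies WHERE rating IS NULL

Result:
id | title      
---+------------
2  | The Shining
8  | It         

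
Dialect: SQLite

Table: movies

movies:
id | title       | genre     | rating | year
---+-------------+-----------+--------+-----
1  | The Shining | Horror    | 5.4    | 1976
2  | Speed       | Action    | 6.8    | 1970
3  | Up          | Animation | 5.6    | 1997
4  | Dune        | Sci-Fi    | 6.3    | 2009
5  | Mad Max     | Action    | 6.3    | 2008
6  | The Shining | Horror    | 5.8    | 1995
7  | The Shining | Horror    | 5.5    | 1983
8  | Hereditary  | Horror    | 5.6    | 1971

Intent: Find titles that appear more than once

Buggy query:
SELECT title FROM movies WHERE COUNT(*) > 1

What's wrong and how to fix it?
Bug: COUNT(*) is an aggregate and cannot be used in WHERE

Fix: Group first, then use HAVING for the count condition

Corrected query:
SELECT title FROM movies GROUP BY title HAVING COUNT(*) > 1

Result:
title      
-----------
The Shining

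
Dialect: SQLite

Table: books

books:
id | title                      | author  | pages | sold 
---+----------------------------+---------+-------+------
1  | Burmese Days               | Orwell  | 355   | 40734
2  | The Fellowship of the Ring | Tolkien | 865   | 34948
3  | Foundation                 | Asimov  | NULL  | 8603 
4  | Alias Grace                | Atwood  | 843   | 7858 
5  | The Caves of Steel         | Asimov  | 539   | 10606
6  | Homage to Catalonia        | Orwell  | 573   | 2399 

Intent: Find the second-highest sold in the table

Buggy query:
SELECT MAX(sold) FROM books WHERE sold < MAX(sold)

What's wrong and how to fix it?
Bug: The inner MAX is an aggregate inside WHERE, which is not allowed

Fix: Compute the overall MAX in a subquery, then take MAX of rows below it

Corrected query:
SELECT MAX(sold) FROM books WHERE sold < (SELECT MAX(sold) FROM books)

Result:
MAX(sold)
---------
34948    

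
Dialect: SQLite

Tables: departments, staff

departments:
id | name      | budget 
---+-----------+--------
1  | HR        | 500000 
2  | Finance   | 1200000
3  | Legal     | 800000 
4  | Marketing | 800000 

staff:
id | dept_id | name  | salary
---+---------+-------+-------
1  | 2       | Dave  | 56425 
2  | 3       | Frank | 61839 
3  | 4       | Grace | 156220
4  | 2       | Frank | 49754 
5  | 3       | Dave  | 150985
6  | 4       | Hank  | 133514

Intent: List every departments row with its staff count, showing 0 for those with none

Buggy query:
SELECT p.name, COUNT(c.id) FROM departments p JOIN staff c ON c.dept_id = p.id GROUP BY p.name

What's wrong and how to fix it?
Bug: An inner join excludes parents with zero children

Fix: Switch to LEFT JOIN to retain unmatched parent rows

Corrected query:
SELECT p.name, COUNT(c.id) FROM departments p LEFT JOIN staff c ON c.dept_id = p.id GROUP BY p.name

Result:
name      | COUNT(c.id)
----------+------------
Finance   | 2          
HR        | 0          
Legal     | 2          
Marketing | 2          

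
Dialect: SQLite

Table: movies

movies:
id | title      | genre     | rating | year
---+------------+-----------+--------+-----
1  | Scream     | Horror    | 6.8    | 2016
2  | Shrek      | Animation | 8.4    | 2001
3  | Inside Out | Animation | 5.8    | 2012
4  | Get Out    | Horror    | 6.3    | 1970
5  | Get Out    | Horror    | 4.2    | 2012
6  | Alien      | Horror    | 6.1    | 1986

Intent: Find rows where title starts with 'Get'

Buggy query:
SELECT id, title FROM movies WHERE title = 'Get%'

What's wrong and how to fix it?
Bug: Wildcards only work with LIKE; '=' treats '%' as a literal character

Fix: Use LIKE for wildcard pattern matching

Corrected query:
SELECT id, title FROM movies WHERE title LIKE 'Get%'

Result:
id | title  
---+--------
4  | Get Out
5  | Get Out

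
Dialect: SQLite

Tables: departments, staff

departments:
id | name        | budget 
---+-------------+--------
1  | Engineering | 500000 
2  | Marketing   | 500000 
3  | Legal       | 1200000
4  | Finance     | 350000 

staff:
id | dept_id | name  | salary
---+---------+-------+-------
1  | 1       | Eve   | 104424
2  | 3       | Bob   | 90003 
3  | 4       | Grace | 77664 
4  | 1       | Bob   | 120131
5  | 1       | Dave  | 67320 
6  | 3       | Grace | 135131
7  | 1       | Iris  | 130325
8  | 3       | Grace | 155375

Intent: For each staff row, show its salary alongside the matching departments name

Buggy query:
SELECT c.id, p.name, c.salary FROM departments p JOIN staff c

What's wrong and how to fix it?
Bug: Missing join condition: each staff row is matched to all departments rows instead of just its own

Fix: Add ON c.dept_id = p.id to the JOIN

Corrected query:
SELECT c.id, p.name, c.salary FROM departments p JOIN staff c ON c.dept_id = p.id

Result:
id | name        | salary
---+-------------+-------
1  | Engineering | 104424
2  | Legal       | 90003 
3  | Finance     | 77664 
4  | Engineering | 120131
5  | Engineering | 67320 
6  | Legal       | 135131
7  | Engineering | 130325
8  | Legal       | 155375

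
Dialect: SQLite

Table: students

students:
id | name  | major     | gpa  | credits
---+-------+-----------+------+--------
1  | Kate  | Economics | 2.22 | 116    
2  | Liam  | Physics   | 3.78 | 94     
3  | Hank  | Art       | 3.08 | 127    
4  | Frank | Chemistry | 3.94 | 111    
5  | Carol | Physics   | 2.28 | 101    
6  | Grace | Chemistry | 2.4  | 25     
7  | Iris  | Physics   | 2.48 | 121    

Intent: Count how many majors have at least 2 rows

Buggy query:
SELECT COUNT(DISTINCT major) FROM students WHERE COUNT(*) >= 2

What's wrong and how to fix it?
Bug: COUNT(*) cannot appear in WHERE; the per-group count doesn't exist yet

Fix: Group first with HAVING COUNT(*) >= 2, then COUNT the resulting groups

Corrected query:
SELECT COUNT(*) FROM (SELECT major FROM students GROUP BY major HAVING COUNT(*) >= 2)

Result:
COUNT(*)
--------
2       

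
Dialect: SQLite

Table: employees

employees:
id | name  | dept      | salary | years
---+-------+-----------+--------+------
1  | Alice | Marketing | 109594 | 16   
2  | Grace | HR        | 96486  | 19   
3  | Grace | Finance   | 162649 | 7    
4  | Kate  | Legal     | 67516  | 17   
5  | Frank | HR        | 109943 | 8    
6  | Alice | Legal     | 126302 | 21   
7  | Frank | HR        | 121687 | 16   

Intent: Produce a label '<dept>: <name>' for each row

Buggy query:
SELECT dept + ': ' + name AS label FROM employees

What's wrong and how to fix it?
Bug: SQLite uses || for string concatenation; + coerces text to numbers (yielding 0)

Fix: Use the || operator for string concatenation

Corrected query:
SELECT dept || ': ' || name AS label FROM employees

Result:
label           
----------------
Marketing: Alice
HR: Grace       
Finance: Grace  
Legal: Kate     
HR: Frank       
Legal: Alice    
HR: Frank       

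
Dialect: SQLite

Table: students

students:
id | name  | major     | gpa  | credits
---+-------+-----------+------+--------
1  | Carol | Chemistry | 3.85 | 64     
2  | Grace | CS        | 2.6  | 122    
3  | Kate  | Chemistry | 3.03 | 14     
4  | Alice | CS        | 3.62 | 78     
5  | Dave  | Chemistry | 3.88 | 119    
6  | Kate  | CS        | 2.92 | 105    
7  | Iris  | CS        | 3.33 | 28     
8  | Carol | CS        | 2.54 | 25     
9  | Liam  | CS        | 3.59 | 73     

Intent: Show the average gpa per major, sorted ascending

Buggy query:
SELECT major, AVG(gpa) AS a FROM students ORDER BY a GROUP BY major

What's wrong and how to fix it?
Bug: ORDER BY appears before GROUP BY; SQL clause order requires GROUP BY first

Fix: Reorder: SELECT … FROM … GROUP BY … ORDER BY …

Corrected query:
SELECT major, AVG(gpa) AS a FROM students GROUP BY major ORDER BY a

Result:
major     | a       
----------+---------
CS        | 3.1     
Chemistry | 3.586667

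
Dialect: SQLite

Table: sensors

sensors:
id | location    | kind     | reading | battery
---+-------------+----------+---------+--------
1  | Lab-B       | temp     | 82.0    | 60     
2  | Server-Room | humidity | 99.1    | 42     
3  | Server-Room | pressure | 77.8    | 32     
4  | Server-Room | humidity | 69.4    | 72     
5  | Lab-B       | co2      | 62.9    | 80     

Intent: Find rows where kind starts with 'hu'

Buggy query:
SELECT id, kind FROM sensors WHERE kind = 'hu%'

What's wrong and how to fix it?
Bug: '=' compares the literal string including the % character; pattern matching needs LIKE

Fix: Use LIKE for wildcard pattern matching

Corrected query:
SELECT id, kind FROM sensors WHERE kind LIKE 'hu%'

Result:
id | kind    
---+---------
2  | humidity
4  | humidity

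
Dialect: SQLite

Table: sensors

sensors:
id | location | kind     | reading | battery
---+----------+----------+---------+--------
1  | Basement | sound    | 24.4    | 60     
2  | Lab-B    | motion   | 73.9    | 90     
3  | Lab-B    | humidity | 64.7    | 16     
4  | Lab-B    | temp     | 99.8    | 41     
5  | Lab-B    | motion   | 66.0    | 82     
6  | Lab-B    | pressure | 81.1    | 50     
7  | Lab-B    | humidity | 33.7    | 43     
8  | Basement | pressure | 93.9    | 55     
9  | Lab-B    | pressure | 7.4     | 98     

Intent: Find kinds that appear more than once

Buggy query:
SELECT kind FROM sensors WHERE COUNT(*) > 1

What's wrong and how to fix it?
Bug: WHERE can't reference COUNT(*); aggregates are computed after WHERE

Fix: Group first, then use HAVING for the count condition

Corrected query:
SELECT kind FROM sensors GROUP BY kind HAVING COUNT(*) > 1

Result:
kind    
--------
humidity
motion  
pressure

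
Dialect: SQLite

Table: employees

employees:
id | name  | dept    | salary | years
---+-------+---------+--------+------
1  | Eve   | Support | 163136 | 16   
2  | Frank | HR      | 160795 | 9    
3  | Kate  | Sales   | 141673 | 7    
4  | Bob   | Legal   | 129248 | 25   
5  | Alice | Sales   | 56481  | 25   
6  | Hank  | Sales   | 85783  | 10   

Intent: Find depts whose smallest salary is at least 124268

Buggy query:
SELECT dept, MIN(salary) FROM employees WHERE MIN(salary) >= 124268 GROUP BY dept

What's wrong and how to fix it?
Bug: Aggregates like MIN are computed per group after WHERE runs

Fix: Use HAVING for the per-group MIN condition

Corrected query:
SELECT dept, MIN(salary) FROM employees GROUP BY dept HAVING MIN(salary) >= 124268

Result:
dept    | MIN(salary)
--------+------------
HR      | 160795     
Legal   | 129248     
Support | 163136     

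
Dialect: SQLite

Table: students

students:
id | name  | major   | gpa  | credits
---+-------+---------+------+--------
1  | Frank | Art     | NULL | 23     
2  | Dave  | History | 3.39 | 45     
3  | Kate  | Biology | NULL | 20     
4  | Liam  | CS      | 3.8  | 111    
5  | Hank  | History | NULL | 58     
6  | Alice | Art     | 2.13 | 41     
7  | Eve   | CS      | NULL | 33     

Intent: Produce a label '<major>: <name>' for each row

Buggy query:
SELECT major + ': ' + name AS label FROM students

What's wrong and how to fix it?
Bug: SQLite uses || for string concatenation; + coerces text to numbers (yielding 0)

Fix: Use the || operator for string concatenation

Corrected query:
SELECT major || ': ' || name AS label FROM students

Result:
label        
-------------
Art: Frank   
History: Dave
Biology: Kate
CS: Liam     
History: Hank
Art: Alice   
CS: Eve      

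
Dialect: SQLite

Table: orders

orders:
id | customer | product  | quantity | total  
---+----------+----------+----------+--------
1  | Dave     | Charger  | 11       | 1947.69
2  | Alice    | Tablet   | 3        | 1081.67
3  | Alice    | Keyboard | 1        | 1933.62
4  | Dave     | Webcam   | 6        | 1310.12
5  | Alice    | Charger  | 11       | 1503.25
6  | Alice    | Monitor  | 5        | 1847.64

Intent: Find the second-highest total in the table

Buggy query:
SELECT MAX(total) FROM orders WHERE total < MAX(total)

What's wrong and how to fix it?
Bug: MAX(total) on the right of the comparison is an aggregate-in-WHERE error

Fix: Compute the overall MAX in a subquery, then take MAX of rows below it

Corrected query:
SELECT MAX(total) FROM orders WHERE total < (SELECT MAX(total) FROM orders)

Result:
MAX(total)
----------
1933.62   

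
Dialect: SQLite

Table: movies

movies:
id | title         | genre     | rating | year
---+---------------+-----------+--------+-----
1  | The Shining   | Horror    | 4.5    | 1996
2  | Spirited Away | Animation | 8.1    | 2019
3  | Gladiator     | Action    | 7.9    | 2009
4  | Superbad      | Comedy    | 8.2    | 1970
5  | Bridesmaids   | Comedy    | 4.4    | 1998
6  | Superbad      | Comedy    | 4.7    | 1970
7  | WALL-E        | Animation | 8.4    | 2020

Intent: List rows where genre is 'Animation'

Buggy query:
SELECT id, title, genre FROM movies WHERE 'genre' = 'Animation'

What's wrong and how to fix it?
Bug: Single quotes denote string literals in SQL; the column name is being compared as a constant string

Fix: Remove the quotes around the column name (or use double quotes for an identifier)

Corrected query:
SELECT id, title, genre FROM movies WHERE genre = 'Animation'

Result:
id | title         | genre    
---+---------------+----------
2  | Spirited Away | Animation
7  | WALL-E        | Animation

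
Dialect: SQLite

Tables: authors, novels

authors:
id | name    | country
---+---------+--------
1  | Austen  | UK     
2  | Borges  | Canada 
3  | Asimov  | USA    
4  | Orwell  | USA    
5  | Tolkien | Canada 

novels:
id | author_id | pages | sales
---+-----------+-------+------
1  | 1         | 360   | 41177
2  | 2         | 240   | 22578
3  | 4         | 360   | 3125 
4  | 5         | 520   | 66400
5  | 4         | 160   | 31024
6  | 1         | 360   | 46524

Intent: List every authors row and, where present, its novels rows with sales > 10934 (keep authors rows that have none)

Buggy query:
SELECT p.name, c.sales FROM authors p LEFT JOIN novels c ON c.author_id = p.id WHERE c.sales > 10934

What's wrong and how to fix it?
Bug: A WHERE condition on the right-hand table after LEFT JOIN drops unmatched parents

Fix: Put 'c.sales > 10934' in the JOIN's ON clause instead of WHERE

Corrected query:
SELECT p.name, c.sales FROM authors p LEFT JOIN novels c ON c.author_id = p.id AND c.sales > 10934

Result:
name    | sales
--------+------
Austen  | 41177
Austen  | 46524
Borges  | 22578
Asimov  | NULL 
Orwell  | 31024
Tolkien | 66400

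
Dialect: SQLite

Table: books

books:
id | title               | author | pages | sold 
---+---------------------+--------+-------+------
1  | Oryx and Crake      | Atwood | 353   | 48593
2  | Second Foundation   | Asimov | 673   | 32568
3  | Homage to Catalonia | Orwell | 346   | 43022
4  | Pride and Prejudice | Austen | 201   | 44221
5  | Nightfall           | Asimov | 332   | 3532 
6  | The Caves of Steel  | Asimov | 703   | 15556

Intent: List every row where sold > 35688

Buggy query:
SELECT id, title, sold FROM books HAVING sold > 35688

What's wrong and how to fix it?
Bug: This is a non-aggregate query (no GROUP BY, no aggregates), so in SQLite the HAVING clause is invalid here; a row-level condition belongs in WHERE

Fix: Use WHERE for row-level filtering

Corrected query:
SELECT id, title, sold FROM books WHERE sold > 35688

Result:
id | title               | sold 
---+---------------------+------
1  | Oryx and Crake      | 48593
3  | Homage to Catalonia | 43022
4  | Pride and Prejudice | 44221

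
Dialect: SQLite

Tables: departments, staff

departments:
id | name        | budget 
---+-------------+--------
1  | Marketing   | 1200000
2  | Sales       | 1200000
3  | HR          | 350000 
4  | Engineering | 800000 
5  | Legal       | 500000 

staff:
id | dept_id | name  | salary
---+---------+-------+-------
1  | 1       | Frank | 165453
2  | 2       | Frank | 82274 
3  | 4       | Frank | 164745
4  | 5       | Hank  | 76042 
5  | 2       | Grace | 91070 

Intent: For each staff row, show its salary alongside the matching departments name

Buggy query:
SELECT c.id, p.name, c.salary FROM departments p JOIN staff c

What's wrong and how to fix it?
Bug: JOIN with no ON clause produces a cartesian product; every staff row pairs with every departments row

Fix: Add ON c.dept_id = p.id to the JOIN

Corrected query:
SELECT c.id, p.name, c.salary FROM departments p JOIN staff c ON c.dept_id = p.id

Result:
id | name        | salary
---+-------------+-------
1  | Marketing   | 165453
2  | Sales       | 82274 
3  | Engineering | 164745
4  | Legal       | 76042 
5  | Sales       | 91070 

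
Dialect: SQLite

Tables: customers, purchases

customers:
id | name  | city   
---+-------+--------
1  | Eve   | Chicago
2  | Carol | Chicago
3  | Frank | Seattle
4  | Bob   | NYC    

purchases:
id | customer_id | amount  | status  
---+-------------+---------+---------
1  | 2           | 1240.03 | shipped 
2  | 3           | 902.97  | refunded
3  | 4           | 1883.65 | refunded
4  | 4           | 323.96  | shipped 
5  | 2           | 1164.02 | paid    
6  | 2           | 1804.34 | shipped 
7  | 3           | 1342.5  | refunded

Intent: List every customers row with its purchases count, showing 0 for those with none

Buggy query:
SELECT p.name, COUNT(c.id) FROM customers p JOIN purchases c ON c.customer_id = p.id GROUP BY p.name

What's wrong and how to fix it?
Bug: INNER JOIN drops customers rows that have no matching purchases rows

Fix: Use LEFT JOIN so parents without children still appear (COUNT(c.id) gives 0)

Corrected query:
SELECT p.name, COUNT(c.id) FROM customers p LEFT JOIN purchases c ON c.customer_id = p.id GROUP BY p.name

Result:
name  | COUNT(c.id)
------+------------
Bob   | 2          
Carol | 3          
Eve   | 0          
Frank | 2          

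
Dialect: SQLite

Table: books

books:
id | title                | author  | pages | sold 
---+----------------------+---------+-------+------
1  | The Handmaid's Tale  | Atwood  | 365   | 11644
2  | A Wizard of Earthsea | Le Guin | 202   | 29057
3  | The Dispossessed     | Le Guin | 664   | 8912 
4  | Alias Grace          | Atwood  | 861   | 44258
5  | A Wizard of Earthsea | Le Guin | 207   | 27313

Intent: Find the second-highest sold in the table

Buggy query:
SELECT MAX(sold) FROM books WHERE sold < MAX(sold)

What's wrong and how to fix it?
Bug: MAX(sold) on the right of the comparison is an aggregate-in-WHERE error

Fix: Put the inner MAX in a scalar subquery

Corrected query:
SELECT MAX(sold) FROM books WHERE sold < (SELECT MAX(sold) FROM books)

Result:
MAX(sold)
---------
29057    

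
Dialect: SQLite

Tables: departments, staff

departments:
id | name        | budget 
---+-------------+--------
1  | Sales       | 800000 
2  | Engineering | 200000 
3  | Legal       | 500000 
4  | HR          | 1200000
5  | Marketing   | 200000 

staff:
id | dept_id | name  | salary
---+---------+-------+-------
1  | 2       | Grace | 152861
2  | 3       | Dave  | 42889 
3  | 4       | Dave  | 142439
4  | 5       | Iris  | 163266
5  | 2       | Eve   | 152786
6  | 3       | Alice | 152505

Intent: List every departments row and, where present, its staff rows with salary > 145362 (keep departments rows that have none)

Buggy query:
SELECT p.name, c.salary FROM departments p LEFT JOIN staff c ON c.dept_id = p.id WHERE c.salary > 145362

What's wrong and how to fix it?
Bug: Filtering c.salary in WHERE discards the NULL rows produced by LEFT JOIN, turning it into an inner join

Fix: Put 'c.salary > 145362' in the JOIN's ON clause instead of WHERE

Corrected query:
SELECT p.name, c.salary FROM departments p LEFT JOIN staff c ON c.dept_id = p.id AND c.salary > 145362

Result:
name        | salary
------------+-------
Sales       | NULL  
Engineering | 152786
Engineering | 152861
Legal       | 152505
HR          | NULL  
Marketing   | 163266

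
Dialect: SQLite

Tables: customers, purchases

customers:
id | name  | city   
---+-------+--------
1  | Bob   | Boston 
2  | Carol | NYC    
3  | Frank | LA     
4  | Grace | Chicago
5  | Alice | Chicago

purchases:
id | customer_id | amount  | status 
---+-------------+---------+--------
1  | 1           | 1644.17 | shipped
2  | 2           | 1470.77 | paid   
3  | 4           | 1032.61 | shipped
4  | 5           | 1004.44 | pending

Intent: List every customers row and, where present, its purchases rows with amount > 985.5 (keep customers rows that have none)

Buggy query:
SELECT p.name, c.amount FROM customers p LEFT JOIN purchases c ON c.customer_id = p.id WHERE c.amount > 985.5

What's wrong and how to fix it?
Bug: A WHERE condition on the right-hand table after LEFT JOIN drops unmatched parents

Fix: Put 'c.amount > 985.5' in the JOIN's ON clause instead of WHERE

Corrected query:
SELECT p.name, c.amount FROM customers p LEFT JOIN purchases c ON c.customer_id = p.id AND c.amount > 985.5

Result:
name  | amount 
------+--------
Bob   | 1644.17
Carol | 1470.77
Frank | NULL   
Grace | 1032.61
Alice | 1004.44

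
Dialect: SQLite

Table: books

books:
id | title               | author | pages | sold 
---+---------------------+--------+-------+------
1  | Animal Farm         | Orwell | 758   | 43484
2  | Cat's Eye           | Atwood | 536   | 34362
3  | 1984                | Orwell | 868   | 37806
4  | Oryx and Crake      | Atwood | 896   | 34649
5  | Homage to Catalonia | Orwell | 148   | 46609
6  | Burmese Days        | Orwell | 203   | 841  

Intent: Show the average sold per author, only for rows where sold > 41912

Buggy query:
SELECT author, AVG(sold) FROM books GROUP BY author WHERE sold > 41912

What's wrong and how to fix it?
Bug: WHERE cannot follow GROUP BY

Fix: Place WHERE between FROM and GROUP BY

Corrected query:
SELECT author, AVG(sold) FROM books WHERE sold > 41912 GROUP BY author

Result:
author | AVG(sold)
-------+----------
Orwell | 45046.5  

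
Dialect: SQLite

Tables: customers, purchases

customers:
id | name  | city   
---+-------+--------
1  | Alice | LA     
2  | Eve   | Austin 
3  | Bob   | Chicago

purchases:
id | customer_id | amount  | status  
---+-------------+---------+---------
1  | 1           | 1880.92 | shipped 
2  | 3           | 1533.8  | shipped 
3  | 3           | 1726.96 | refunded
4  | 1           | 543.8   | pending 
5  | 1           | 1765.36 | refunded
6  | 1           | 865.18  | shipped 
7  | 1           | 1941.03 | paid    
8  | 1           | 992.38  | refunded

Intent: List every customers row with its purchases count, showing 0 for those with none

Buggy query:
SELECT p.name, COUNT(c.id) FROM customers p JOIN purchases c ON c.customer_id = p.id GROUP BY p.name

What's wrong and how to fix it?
Bug: An inner join excludes parents with zero children

Fix: Use LEFT JOIN so parents without children still appear (COUNT(c.id) gives 0)

Corrected query:
SELECT p.name, COUNT(c.id) FROM customers p LEFT JOIN purchases c ON c.customer_id = p.id GROUP BY p.name

Result:
name  | COUNT(c.id)
------+------------
Alice | 6          
Bob   | 2          
Eve   | 0          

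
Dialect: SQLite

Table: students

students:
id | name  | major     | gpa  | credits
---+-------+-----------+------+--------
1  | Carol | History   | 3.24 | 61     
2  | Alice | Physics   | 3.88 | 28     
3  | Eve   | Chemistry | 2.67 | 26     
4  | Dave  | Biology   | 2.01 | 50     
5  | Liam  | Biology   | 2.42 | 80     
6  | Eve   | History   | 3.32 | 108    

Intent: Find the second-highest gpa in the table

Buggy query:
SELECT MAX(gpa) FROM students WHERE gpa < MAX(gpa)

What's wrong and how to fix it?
Bug: The inner MAX is an aggregate inside WHERE, which is not allowed

Fix: Put the inner MAX in a scalar subquery

Corrected query:
SELECT MAX(gpa) FROM students WHERE gpa < (SELECT MAX(gpa) FROM students)

Result:
MAX(gpa)
--------
3.32    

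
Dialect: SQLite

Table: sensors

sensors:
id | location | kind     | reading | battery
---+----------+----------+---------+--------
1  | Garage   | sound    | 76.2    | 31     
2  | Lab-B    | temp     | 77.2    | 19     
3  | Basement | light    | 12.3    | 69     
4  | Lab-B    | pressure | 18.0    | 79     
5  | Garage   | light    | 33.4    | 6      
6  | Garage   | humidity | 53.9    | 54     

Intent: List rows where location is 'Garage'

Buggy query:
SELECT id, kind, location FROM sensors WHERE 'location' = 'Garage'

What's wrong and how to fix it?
Bug: 'location' in single quotes is a string literal, not the column; the comparison is literal-vs-literal and never true

Fix: Remove the quotes around the column name (or use double quotes for an identifier)

Corrected query:
SELECT id, kind, location FROM sensors WHERE location = 'Garage'

Result:
id | kind     | location
---+----------+---------
1  | sound    | Garage  
5  | light    | Garage  
6  | humidity | Garage  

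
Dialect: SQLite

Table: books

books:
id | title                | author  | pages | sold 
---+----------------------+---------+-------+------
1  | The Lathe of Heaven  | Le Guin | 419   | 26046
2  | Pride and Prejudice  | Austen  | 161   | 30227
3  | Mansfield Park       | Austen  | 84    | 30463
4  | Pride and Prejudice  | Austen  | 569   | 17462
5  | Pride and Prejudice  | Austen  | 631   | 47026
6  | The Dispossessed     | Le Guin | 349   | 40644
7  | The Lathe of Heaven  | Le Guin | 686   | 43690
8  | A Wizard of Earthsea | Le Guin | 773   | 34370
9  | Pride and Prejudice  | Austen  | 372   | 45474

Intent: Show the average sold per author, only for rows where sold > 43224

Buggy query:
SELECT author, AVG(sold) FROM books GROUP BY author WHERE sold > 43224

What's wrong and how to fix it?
Bug: Row-level WHERE must come before GROUP BY in the clause order

Fix: Place WHERE between FROM and GROUP BY

Corrected query:
SELECT author, AVG(sold) FROM books WHERE sold > 43224 GROUP BY author

Result:
author  | AVG(sold)
--------+----------
Austen  | 46250    
Le Guin | 43690    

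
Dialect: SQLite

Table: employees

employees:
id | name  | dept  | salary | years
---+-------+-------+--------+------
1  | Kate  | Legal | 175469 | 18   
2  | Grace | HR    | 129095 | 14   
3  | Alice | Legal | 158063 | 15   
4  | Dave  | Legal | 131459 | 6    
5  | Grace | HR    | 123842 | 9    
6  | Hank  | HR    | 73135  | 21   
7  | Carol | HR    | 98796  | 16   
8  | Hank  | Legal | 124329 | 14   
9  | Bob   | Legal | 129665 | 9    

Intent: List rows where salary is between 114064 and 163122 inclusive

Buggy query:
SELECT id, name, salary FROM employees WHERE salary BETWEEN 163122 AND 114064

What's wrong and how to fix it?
Bug: BETWEEN expects the lower bound first; with 163122 AND 114064 the range is empty

Fix: Write BETWEEN 114064 AND 163122

Corrected query:
SELECT id, name, salary FROM employees WHERE salary BETWEEN 114064 AND 163122

Result:
id | name  | salary
---+-------+-------
2  | Grace | 129095
3  | Alice | 158063
4  | Dave  | 131459
5  | Grace | 123842
8  | Hank  | 124329
9  | Bob   | 129665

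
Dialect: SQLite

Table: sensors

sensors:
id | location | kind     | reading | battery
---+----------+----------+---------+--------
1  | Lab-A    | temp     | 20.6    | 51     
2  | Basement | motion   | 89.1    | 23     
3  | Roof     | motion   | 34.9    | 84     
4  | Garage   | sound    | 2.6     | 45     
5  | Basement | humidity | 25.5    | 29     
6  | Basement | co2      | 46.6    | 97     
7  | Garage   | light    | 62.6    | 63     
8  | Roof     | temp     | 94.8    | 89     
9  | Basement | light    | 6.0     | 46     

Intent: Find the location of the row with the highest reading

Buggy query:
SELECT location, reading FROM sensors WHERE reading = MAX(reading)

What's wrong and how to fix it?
Bug: WHERE is evaluated per row; an aggregate over the whole table isn't defined there

Fix: Wrap MAX in a scalar subquery so WHERE compares against a single value

Corrected query:
SELECT location, reading FROM sensors WHERE reading = (SELECT MAX(reading) FROM sensors)

Result:
location | reading
---------+--------
Roof     | 94.8   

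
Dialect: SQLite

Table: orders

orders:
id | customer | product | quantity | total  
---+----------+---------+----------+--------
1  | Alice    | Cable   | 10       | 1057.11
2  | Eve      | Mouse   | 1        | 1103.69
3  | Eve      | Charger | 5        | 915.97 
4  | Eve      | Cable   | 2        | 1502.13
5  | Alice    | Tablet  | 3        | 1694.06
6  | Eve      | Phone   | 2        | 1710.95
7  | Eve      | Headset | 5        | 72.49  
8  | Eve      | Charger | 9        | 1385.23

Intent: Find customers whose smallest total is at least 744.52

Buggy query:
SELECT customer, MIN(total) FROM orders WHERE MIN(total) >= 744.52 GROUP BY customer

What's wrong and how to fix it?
Bug: Aggregates like MIN are computed per group after WHERE runs

Fix: Use HAVING for the per-group MIN condition

Corrected query:
SELECT customer, MIN(total) FROM orders GROUP BY customer HAVING MIN(total) >= 744.52

Result:
customer | MIN(total)
---------+-----------
Alice    | 1057.11   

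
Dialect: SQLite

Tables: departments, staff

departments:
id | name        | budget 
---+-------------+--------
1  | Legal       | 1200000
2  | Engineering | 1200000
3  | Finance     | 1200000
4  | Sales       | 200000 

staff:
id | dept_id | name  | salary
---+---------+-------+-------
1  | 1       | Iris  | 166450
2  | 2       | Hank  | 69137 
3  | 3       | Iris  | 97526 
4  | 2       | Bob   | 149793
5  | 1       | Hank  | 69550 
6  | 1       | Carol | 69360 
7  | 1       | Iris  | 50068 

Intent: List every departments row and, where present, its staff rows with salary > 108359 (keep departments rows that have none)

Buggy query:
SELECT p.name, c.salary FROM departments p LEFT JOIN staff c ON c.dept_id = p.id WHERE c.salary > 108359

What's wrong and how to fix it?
Bug: Filtering c.salary in WHERE discards the NULL rows produced by LEFT JOIN, turning it into an inner join

Fix: Move the right-table condition into the ON clause so unmatched parents are kept

Corrected query:
SELECT p.name, c.salary FROM departments p LEFT JOIN staff c ON c.dept_id = p.id AND c.salary > 108359

Result:
name        | salary
------------+-------
Legal       | 166450
Engineering | 149793
Finance     | NULL  
Sales       | NULL  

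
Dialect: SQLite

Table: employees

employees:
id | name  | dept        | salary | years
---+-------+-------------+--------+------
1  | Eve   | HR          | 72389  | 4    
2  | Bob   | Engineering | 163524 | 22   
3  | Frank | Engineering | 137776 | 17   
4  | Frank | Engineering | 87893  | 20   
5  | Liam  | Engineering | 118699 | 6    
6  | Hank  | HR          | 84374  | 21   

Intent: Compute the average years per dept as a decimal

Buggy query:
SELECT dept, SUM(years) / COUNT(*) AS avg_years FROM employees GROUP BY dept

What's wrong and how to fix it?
Bug: SUM(years) and COUNT(*) are both integers; the division truncates the fractional part

Fix: Multiply by 1.0 (or CAST to REAL) to force floating-point division

Corrected query:
SELECT dept, SUM(years) * 1.0 / COUNT(*) AS avg_years FROM employees GROUP BY dept

Result:
dept        | avg_years
------------+----------
Engineering | 16.25    
HR          | 12.5     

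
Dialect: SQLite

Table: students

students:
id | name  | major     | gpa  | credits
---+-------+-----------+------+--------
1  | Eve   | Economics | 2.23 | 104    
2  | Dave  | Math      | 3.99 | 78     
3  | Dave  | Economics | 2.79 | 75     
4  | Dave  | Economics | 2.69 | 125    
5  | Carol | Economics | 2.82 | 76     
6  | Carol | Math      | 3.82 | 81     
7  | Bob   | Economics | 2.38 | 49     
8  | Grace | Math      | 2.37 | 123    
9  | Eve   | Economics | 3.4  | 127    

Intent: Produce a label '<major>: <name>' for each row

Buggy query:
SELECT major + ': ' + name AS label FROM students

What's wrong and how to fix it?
Bug: SQLite uses || for string concatenation; + coerces text to numbers (yielding 0)

Fix: Use the || operator for string concatenation

Corrected query:
SELECT major || ': ' || name AS label FROM students

Result:
label           
----------------
Economics: Eve  
Math: Dave      
Economics: Dave 
Economics: Dave 
Economics: Carol
Math: Carol     
Economics: Bob  
Math: Grace     
Economics: Eve  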